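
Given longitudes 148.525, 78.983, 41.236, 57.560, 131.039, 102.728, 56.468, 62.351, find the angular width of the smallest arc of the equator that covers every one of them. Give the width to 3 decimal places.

107.289°

Sort the longitudes: +41.236°, +56.468°, +57.560°, +62.351°, +78.983°, +102.728°, +131.039°, +148.525°.
Eastward gaps between consecutive values (wrapping around): 15.232°, 1.092°, 4.791°, 16.632°, 23.745°, 28.311°, 17.486°, 252.711°.
Largest gap = 252.711° ⇒ minimal covering band is its complement: 360° − 252.711° = 107.289°.
Band runs from +41.236° eastward to +148.525°.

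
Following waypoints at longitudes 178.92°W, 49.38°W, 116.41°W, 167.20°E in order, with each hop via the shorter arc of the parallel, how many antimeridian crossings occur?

1

Leg 1: -178.92° → -49.38°, shortest Δλ = 129.54° (east) — does not cross 180°.
Leg 2: -49.38° → -116.41°, shortest Δλ = -67.03° (west) — does not cross 180°.
Leg 3: -116.41° → +167.20°, shortest Δλ = -76.39° (west) — crosses 180°.
Total crossings: 1.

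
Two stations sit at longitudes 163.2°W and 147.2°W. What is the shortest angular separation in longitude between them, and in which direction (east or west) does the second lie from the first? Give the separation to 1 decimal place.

Raw difference: -147.2 − -163.2 = 16.0°.
Normalise into (−180°, 180°]: 16.0° stays 16.0°.
Positive ⇒ the second point lies to the east; separation 16.0°.

16.0° east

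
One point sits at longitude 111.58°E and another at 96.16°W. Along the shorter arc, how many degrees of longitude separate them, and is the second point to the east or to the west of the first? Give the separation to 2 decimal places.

Raw difference: -96.16 − 111.58 = -207.74°.
Normalise into (−180°, 180°]: -207.74° + 360° = 152.26°.
Positive ⇒ the second point lies to the east; separation 152.26°.

152.26° east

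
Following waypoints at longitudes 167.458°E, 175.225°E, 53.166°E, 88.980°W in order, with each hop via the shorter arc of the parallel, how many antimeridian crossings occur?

Leg 1: +167.458° → +175.225°, shortest Δλ = 7.767° (east) — does not cross 180°.
Leg 2: +175.225° → +53.166°, shortest Δλ = -122.059° (west) — does not cross 180°.
Leg 3: +53.166° → -88.980°, shortest Δλ = -142.146° (west) — does not cross 180°.
Total crossings: 0.

0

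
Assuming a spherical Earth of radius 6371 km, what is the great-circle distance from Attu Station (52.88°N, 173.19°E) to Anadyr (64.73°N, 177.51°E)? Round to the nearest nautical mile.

Δλ = 177.51 − 173.19 = 4.32°.
Δφ = 64.73 − 52.88 = 11.85°.
a = sin²(Δφ/2) + cos φ₁ · cos φ₂ · sin²(Δλ/2) = 0.011022.
c = 2·atan2(√a, √(1−a)) = 0.21036 rad → d = 6371·c ≈ 1340.18 km ≈ 723.64 nmi.

724 nmi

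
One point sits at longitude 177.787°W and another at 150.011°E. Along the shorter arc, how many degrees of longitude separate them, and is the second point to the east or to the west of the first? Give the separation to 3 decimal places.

32.202° west

Raw difference: 150.011 − -177.787 = 327.798°.
Normalise into (−180°, 180°]: 327.798° − 360° = -32.202°.
Negative ⇒ the second point lies to the west; separation 32.202°.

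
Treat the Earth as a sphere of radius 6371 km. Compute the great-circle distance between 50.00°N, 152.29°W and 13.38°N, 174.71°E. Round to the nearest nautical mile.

Δλ = 174.71 − -152.29 = 327.00°; wrapped into (−180°, 180°]: -33.00°.
Δφ = 13.38 − 50.00 = -36.62°.
a = sin²(Δφ/2) + cos φ₁ · cos φ₂ · sin²(Δλ/2) = 0.149138.
c = 2·atan2(√a, √(1−a)) = 0.79298 rad → d = 6371·c ≈ 5052.09 km ≈ 2727.91 nmi.

2728 nmi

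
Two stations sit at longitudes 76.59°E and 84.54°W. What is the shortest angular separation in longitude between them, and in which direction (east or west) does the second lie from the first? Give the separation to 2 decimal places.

161.13° west

Raw difference: -84.54 − 76.59 = -161.13°.
Normalise into (−180°, 180°]: -161.13° stays -161.13°.
Negative ⇒ the second point lies to the west; separation 161.13°.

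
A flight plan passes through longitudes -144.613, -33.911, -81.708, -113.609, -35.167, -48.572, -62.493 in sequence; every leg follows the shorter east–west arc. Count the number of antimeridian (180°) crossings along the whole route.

Leg 1: -144.613° → -33.911°, shortest Δλ = 110.702° (east) — does not cross 180°.
Leg 2: -33.911° → -81.708°, shortest Δλ = -47.797° (west) — does not cross 180°.
Leg 3: -81.708° → -113.609°, shortest Δλ = -31.901° (west) — does not cross 180°.
Leg 4: -113.609° → -35.167°, shortest Δλ = 78.442° (east) — does not cross 180°.
Leg 5: -35.167° → -48.572°, shortest Δλ = -13.405° (west) — does not cross 180°.
Leg 6: -48.572° → -62.493°, shortest Δλ = -13.921° (west) — does not cross 180°.
Total crossings: 0.

0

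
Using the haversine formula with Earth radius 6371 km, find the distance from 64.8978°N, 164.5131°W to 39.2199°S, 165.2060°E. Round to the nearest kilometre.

Δλ = 165.2060 − -164.5131 = 329.7191°; wrapped into (−180°, 180°]: -30.2809°.
Δφ = -39.2199 − 64.8978 = -104.1177°.
a = sin²(Δφ/2) + cos φ₁ · cos φ₂ · sin²(Δλ/2) = 0.644378.
c = 2·atan2(√a, √(1−a)) = 1.86372 rad → d = 6371·c ≈ 11873.79 km.

11874 km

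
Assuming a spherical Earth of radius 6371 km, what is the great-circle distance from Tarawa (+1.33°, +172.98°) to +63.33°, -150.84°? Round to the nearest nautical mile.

4052 nmi

Δλ = -150.84 − 172.98 = -323.82°; wrapped into (−180°, 180°]: 36.18°.
Δφ = 63.33 − 1.33 = 62.00°.
a = sin²(Δφ/2) + cos φ₁ · cos φ₂ · sin²(Δλ/2) = 0.308529.
c = 2·atan2(√a, √(1−a)) = 1.17782 rad → d = 6371·c ≈ 7503.88 km ≈ 4051.77 nmi.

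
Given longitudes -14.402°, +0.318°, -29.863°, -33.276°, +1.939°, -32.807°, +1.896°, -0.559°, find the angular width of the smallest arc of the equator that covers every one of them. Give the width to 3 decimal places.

35.215°

Sort the longitudes: -33.276°, -32.807°, -29.863°, -14.402°, -0.559°, +0.318°, +1.896°, +1.939°.
Eastward gaps between consecutive values (wrapping around): 0.469°, 2.944°, 15.461°, 13.843°, 0.877°, 1.578°, 0.043°, 324.785°.
Largest gap = 324.785° ⇒ minimal covering band is its complement: 360° − 324.785° = 35.215°.
Band runs from -33.276° eastward to +1.939°.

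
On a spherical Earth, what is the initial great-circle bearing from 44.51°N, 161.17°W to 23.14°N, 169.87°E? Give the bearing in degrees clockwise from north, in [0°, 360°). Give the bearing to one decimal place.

237.5°

Δλ = 169.87 − -161.17 = 331.04°; wrapped into (−180°, 180°]: -28.96°.
θ = atan2( sin Δλ · cos φ₂ , cos φ₁ · sin φ₂ − sin φ₁ · cos φ₂ · cos Δλ )
  = atan2(-0.44524, -0.28378) = -122.512° → normalised to [0°, 360°): 237.488°.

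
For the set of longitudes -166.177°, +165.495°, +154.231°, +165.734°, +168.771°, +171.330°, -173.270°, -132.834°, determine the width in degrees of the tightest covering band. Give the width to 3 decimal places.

Sort the longitudes: -173.270°, -166.177°, -132.834°, +154.231°, +165.495°, +165.734°, +168.771°, +171.330°.
Eastward gaps between consecutive values (wrapping around): 7.093°, 33.343°, 287.065°, 11.264°, 0.239°, 3.037°, 2.559°, 15.400°.
Largest gap = 287.065° ⇒ minimal covering band is its complement: 360° − 287.065° = 72.935°.
Band runs from +154.231° eastward to -132.834°, crossing the antimeridian.

72.935°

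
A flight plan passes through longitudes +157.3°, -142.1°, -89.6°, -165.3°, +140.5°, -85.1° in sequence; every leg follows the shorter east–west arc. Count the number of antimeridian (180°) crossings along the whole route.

Leg 1: +157.3° → -142.1°, shortest Δλ = 60.6° (east) — crosses 180°.
Leg 2: -142.1° → -89.6°, shortest Δλ = 52.5° (east) — does not cross 180°.
Leg 3: -89.6° → -165.3°, shortest Δλ = -75.7° (west) — does not cross 180°.
Leg 4: -165.3° → +140.5°, shortest Δλ = -54.2° (west) — crosses 180°.
Leg 5: +140.5° → -85.1°, shortest Δλ = 134.4° (east) — crosses 180°.
Total crossings: 3.

3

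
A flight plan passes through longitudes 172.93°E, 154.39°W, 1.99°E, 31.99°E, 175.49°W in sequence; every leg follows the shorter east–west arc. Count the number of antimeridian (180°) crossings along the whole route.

Leg 1: +172.93° → -154.39°, shortest Δλ = 32.68° (east) — crosses 180°.
Leg 2: -154.39° → +1.99°, shortest Δλ = 156.38° (east) — does not cross 180°.
Leg 3: +1.99° → +31.99°, shortest Δλ = 30.0° (east) — does not cross 180°.
Leg 4: +31.99° → -175.49°, shortest Δλ = 152.52° (east) — crosses 180°.
Total crossings: 2.

2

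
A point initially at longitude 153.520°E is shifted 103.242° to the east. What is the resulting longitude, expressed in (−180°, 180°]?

Start at +153.520°; shift +103.242° → +256.762°.
+256.762° lies outside (−180°, 180°]; subtract 360° → -103.238°.

103.238°W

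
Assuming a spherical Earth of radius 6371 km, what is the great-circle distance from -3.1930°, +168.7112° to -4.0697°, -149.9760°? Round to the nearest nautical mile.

2476 nmi

Δλ = -149.9760 − 168.7112 = -318.6872°; wrapped into (−180°, 180°]: 41.3128°.
Δφ = -4.0697 − -3.1930 = -0.8767°.
a = sin²(Δφ/2) + cos φ₁ · cos φ₂ · sin²(Δλ/2) = 0.123994.
c = 2·atan2(√a, √(1−a)) = 0.71969 rad → d = 6371·c ≈ 4585.12 km ≈ 2475.77 nmi.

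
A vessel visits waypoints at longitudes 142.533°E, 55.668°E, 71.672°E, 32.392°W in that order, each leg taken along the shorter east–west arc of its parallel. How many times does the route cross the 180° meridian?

0

Leg 1: +142.533° → +55.668°, shortest Δλ = -86.865° (west) — does not cross 180°.
Leg 2: +55.668° → +71.672°, shortest Δλ = 16.004° (east) — does not cross 180°.
Leg 3: +71.672° → -32.392°, shortest Δλ = -104.064° (west) — does not cross 180°.
Total crossings: 0.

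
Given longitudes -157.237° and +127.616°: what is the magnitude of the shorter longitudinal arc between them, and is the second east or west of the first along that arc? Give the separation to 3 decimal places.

Raw difference: 127.616 − -157.237 = 284.853°.
Normalise into (−180°, 180°]: 284.853° − 360° = -75.147°.
Negative ⇒ the second point lies to the west; separation 75.147°.

75.147° west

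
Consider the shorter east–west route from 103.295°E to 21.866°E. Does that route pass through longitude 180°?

Signed shortest Δλ = ((21.866 − 103.295 + 180) mod 360) − 180 = -81.429°.
Going west by 81.429° from +103.295° reaches +21.866° without touching 180°.

No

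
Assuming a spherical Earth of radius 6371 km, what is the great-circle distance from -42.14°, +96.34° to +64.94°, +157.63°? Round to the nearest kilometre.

13031 km

Δλ = 157.63 − 96.34 = 61.29°.
Δφ = 64.94 − -42.14 = 107.08°.
a = sin²(Δφ/2) + cos φ₁ · cos φ₂ · sin²(Δλ/2) = 0.728455.
c = 2·atan2(√a, √(1−a)) = 2.04531 rad → d = 6371·c ≈ 13030.69 km.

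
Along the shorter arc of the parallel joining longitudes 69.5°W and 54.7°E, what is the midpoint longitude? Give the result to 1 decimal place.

7.4°W

Signed shortest Δλ from -69.5° to +54.7° is +124.2°.
Midpoint longitude = -69.5° + (+124.2°)/2 = -69.5° + 62.1° = -7.4°.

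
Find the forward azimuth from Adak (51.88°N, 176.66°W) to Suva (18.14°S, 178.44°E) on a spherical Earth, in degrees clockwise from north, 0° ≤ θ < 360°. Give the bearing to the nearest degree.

185°

Δλ = 178.44 − -176.66 = 355.10°; wrapped into (−180°, 180°]: -4.90°.
θ = atan2( sin Δλ · cos φ₂ , cos φ₁ · sin φ₂ − sin φ₁ · cos φ₂ · cos Δλ )
  = atan2(-0.08117, -0.93708) = -175.049° → normalised to [0°, 360°): 184.951°.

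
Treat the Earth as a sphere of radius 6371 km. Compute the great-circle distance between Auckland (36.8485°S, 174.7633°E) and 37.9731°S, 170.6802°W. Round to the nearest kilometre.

Δλ = -170.6802 − 174.7633 = -345.4435°; wrapped into (−180°, 180°]: 14.5565°.
Δφ = -37.9731 − -36.8485 = -1.1246°.
a = sin²(Δφ/2) + cos φ₁ · cos φ₂ · sin²(Δλ/2) = 0.010221.
c = 2·atan2(√a, √(1−a)) = 0.20254 rad → d = 6371·c ≈ 1290.40 km.

1290 km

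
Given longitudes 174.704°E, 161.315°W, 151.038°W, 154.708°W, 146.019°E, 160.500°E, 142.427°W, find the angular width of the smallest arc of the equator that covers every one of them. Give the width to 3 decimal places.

71.554°

Sort the longitudes: -161.315°, -154.708°, -151.038°, -142.427°, +146.019°, +160.500°, +174.704°.
Eastward gaps between consecutive values (wrapping around): 6.607°, 3.670°, 8.611°, 288.446°, 14.481°, 14.204°, 23.981°.
Largest gap = 288.446° ⇒ minimal covering band is its complement: 360° − 288.446° = 71.554°.
Band runs from +146.019° eastward to -142.427°, crossing the antimeridian.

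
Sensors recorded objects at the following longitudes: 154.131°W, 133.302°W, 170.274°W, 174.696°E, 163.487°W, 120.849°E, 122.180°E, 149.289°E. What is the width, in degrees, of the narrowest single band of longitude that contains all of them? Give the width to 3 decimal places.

105.849°

Sort the longitudes: -170.274°, -163.487°, -154.131°, -133.302°, +120.849°, +122.180°, +149.289°, +174.696°.
Eastward gaps between consecutive values (wrapping around): 6.787°, 9.356°, 20.829°, 254.151°, 1.331°, 27.109°, 25.407°, 15.030°.
Largest gap = 254.151° ⇒ minimal covering band is its complement: 360° − 254.151° = 105.849°.
Band runs from +120.849° eastward to -133.302°, crossing the antimeridian.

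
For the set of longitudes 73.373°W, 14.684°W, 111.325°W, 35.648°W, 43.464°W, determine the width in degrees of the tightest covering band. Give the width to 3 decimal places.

96.641°

Sort the longitudes: -111.325°, -73.373°, -43.464°, -35.648°, -14.684°.
Eastward gaps between consecutive values (wrapping around): 37.952°, 29.909°, 7.816°, 20.964°, 263.359°.
Largest gap = 263.359° ⇒ minimal covering band is its complement: 360° − 263.359° = 96.641°.
Band runs from -111.325° eastward to -14.684°.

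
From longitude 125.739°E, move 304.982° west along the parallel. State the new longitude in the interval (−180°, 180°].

179.243°W

Start at +125.739°; shift −304.982° → -179.243°.
-179.243° already lies in (−180°, 180°].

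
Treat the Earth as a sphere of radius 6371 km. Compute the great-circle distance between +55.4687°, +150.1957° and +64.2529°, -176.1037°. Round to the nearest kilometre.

2086 km

Δλ = -176.1037 − 150.1957 = -326.2994°; wrapped into (−180°, 180°]: 33.7006°.
Δφ = 64.2529 − 55.4687 = 8.7842°.
a = sin²(Δφ/2) + cos φ₁ · cos φ₂ · sin²(Δλ/2) = 0.026555.
c = 2·atan2(√a, √(1−a)) = 0.32738 rad → d = 6371·c ≈ 2085.72 km.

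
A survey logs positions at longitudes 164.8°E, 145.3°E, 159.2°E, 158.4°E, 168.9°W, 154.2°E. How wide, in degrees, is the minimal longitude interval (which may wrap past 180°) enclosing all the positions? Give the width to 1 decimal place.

45.8°

Sort the longitudes: -168.9°, +145.3°, +154.2°, +158.4°, +159.2°, +164.8°.
Eastward gaps between consecutive values (wrapping around): 314.2°, 8.9°, 4.2°, 0.8°, 5.6°, 26.3°.
Largest gap = 314.2° ⇒ minimal covering band is its complement: 360° − 314.2° = 45.8°.
Band runs from +145.3° eastward to -168.9°, crossing the antimeridian.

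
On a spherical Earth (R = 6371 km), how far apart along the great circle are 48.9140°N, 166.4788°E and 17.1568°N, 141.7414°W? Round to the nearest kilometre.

5821 km

Δλ = -141.7414 − 166.4788 = -308.2202°; wrapped into (−180°, 180°]: 51.7798°.
Δφ = 17.1568 − 48.9140 = -31.7572°.
a = sin²(Δφ/2) + cos φ₁ · cos φ₂ · sin²(Δλ/2) = 0.194580.
c = 2·atan2(√a, √(1−a)) = 0.91367 rad → d = 6371·c ≈ 5821.02 km.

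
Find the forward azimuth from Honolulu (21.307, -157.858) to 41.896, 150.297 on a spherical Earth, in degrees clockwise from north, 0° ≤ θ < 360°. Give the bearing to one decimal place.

Δλ = 150.297 − -157.858 = 308.155°; wrapped into (−180°, 180°]: -51.845°.
θ = atan2( sin Δλ · cos φ₂ , cos φ₁ · sin φ₂ − sin φ₁ · cos φ₂ · cos Δλ )
  = atan2(-0.58532, 0.45504) = -52.138° → normalised to [0°, 360°): 307.862°.

307.9°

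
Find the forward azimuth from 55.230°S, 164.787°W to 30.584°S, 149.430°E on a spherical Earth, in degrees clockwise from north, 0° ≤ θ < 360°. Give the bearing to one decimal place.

288.2°

Δλ = 149.430 − -164.787 = 314.217°; wrapped into (−180°, 180°]: -45.783°.
θ = atan2( sin Δλ · cos φ₂ , cos φ₁ · sin φ₂ − sin φ₁ · cos φ₂ · cos Δλ )
  = atan2(-0.61700, 0.20300) = -71.788° → normalised to [0°, 360°): 288.212°.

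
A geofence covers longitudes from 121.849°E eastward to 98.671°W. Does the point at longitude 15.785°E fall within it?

Band width going east from +121.849° to -98.671°: ((-98.671 − 121.849) mod 360) = 139.480°.
Offset of +15.785° east of the west edge: ((15.785 − 121.849) mod 360) = 253.936°.
253.936° > 139.480° ⇒ outside.

No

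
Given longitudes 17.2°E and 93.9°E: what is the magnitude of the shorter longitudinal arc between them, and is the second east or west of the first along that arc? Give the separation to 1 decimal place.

Raw difference: 93.9 − 17.2 = 76.7°.
Normalise into (−180°, 180°]: 76.7° stays 76.7°.
Positive ⇒ the second point lies to the east; separation 76.7°.

76.7° east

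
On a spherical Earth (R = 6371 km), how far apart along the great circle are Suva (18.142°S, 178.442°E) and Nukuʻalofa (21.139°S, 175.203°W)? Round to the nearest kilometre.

744 km

Δλ = -175.203 − 178.442 = -353.645°; wrapped into (−180°, 180°]: 6.355°.
Δφ = -21.139 − -18.142 = -2.997°.
a = sin²(Δφ/2) + cos φ₁ · cos φ₂ · sin²(Δλ/2) = 0.003407.
c = 2·atan2(√a, √(1−a)) = 0.11681 rad → d = 6371·c ≈ 744.18 km.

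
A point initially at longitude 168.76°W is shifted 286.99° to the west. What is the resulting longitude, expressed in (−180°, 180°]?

95.75°W

Start at -168.76°; shift −286.99° → -455.75°.
-455.75° lies outside (−180°, 180°]; add 360° → -95.75°.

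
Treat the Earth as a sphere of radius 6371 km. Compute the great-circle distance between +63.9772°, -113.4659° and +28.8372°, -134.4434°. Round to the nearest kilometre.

Δλ = -134.4434 − -113.4659 = -20.9775°.
Δφ = 28.8372 − 63.9772 = -35.1400°.
a = sin²(Δφ/2) + cos φ₁ · cos φ₂ · sin²(Δλ/2) = 0.103862.
c = 2·atan2(√a, √(1−a)) = 0.65627 rad → d = 6371·c ≈ 4181.08 km.

4181 km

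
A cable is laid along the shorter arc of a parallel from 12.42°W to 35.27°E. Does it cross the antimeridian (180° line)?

Signed shortest Δλ = ((35.27 − -12.42 + 180) mod 360) − 180 = 47.69°.
Going east by 47.69° from -12.42° reaches +35.27° without touching 180°.

No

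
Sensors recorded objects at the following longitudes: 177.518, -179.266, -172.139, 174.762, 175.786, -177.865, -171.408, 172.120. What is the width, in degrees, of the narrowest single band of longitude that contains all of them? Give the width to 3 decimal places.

Sort the longitudes: -179.266°, -177.865°, -172.139°, -171.408°, +172.120°, +174.762°, +175.786°, +177.518°.
Eastward gaps between consecutive values (wrapping around): 1.401°, 5.726°, 0.731°, 343.528°, 2.642°, 1.024°, 1.732°, 3.216°.
Largest gap = 343.528° ⇒ minimal covering band is its complement: 360° − 343.528° = 16.472°.
Band runs from +172.120° eastward to -171.408°, crossing the antimeridian.

16.472°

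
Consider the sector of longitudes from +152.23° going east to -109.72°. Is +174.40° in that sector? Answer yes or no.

Band width going east from +152.23° to -109.72°: ((-109.72 − 152.23) mod 360) = 98.05°.
Offset of +174.40° east of the west edge: ((174.40 − 152.23) mod 360) = 22.17°.
22.17° ≤ 98.05° ⇒ inside.

Yes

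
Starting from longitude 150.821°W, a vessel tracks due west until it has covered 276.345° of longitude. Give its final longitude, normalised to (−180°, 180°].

Start at -150.821°; shift −276.345° → -427.166°.
-427.166° lies outside (−180°, 180°]; add 360° → -67.166°.

67.166°W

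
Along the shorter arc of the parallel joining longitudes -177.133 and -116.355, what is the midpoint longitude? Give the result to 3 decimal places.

Signed shortest Δλ from -177.133° to -116.355° is +60.778°.
Midpoint longitude = -177.133° + (+60.778°)/2 = -177.133° + 30.389° = -146.744°.

-146.744°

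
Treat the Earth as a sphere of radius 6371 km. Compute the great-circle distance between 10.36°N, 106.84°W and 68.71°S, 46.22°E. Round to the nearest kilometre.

Δλ = 46.22 − -106.84 = 153.06°.
Δφ = -68.71 − 10.36 = -79.07°.
a = sin²(Δφ/2) + cos φ₁ · cos φ₂ · sin²(Δλ/2) = 0.742985.
c = 2·atan2(√a, √(1−a)) = 2.07827 rad → d = 6371·c ≈ 13240.65 km.

13241 km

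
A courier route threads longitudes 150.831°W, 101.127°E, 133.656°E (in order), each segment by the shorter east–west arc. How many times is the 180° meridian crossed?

Leg 1: -150.831° → +101.127°, shortest Δλ = -108.042° (west) — crosses 180°.
Leg 2: +101.127° → +133.656°, shortest Δλ = 32.529° (east) — does not cross 180°.
Total crossings: 1.

1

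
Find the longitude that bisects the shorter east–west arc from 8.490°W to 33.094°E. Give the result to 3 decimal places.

Signed shortest Δλ from -8.490° to +33.094° is +41.584°.
Midpoint longitude = -8.490° + (+41.584°)/2 = -8.490° + 20.792° = +12.302°.

12.302°E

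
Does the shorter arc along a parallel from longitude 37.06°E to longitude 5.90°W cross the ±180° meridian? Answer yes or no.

Signed shortest Δλ = ((-5.90 − 37.06 + 180) mod 360) − 180 = -42.96°.
Going west by 42.96° from +37.06° reaches -5.90° without touching 180°.

No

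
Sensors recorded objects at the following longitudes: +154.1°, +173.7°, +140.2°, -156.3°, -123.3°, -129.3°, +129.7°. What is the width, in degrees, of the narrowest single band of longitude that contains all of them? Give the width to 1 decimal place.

107.0°

Sort the longitudes: -156.3°, -129.3°, -123.3°, +129.7°, +140.2°, +154.1°, +173.7°.
Eastward gaps between consecutive values (wrapping around): 27.0°, 6.0°, 253.0°, 10.5°, 13.9°, 19.6°, 30.0°.
Largest gap = 253.0° ⇒ minimal covering band is its complement: 360° − 253.0° = 107.0°.
Band runs from +129.7° eastward to -123.3°, crossing the antimeridian.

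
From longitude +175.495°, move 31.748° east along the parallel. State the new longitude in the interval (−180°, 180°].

Start at +175.495°; shift +31.748° → +207.243°.
+207.243° lies outside (−180°, 180°]; subtract 360° → -152.757°.

-152.757°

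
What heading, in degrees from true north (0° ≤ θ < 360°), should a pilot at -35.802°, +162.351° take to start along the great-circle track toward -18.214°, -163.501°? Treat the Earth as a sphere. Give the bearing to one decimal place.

68.8°

Δλ = -163.501 − 162.351 = -325.852°; wrapped into (−180°, 180°]: 34.148°.
θ = atan2( sin Δλ · cos φ₂ , cos φ₁ · sin φ₂ − sin φ₁ · cos φ₂ · cos Δλ )
  = atan2(0.53321, 0.20637) = 68.842° → normalised to [0°, 360°): 68.842°.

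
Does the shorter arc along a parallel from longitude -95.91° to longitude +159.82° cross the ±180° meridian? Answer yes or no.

Yes

Naïve |159.82 − -95.91| = 255.73° > 180°, so the shorter arc goes the other way round — across 180°.
Signed shortest Δλ = ((159.82 − -95.91 + 180) mod 360) − 180 = -104.27°.
Going west by 104.27° from -95.91° passes through 180° before reaching +159.82°.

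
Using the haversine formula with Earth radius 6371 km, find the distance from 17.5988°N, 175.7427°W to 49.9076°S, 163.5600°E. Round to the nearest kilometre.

7777 km

Δλ = 163.5600 − -175.7427 = 339.3027°; wrapped into (−180°, 180°]: -20.6973°.
Δφ = -49.9076 − 17.5988 = -67.5064°.
a = sin²(Δφ/2) + cos φ₁ · cos φ₂ · sin²(Δλ/2) = 0.328520.
c = 2·atan2(√a, √(1−a)) = 1.22073 rad → d = 6371·c ≈ 7777.27 km.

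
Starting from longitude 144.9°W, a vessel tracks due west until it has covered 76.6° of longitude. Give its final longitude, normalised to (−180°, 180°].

Start at -144.9°; shift −76.6° → -221.5°.
-221.5° lies outside (−180°, 180°]; add 360° → +138.5°.

138.5°E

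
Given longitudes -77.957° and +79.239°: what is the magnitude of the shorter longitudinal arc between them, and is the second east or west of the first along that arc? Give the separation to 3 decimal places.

Raw difference: 79.239 − -77.957 = 157.196°.
Normalise into (−180°, 180°]: 157.196° stays 157.196°.
Positive ⇒ the second point lies to the east; separation 157.196°.

157.196° east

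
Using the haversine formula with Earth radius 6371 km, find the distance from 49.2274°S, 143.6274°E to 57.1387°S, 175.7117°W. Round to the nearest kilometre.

Δλ = -175.7117 − 143.6274 = -319.3391°; wrapped into (−180°, 180°]: 40.6609°.
Δφ = -57.1387 − -49.2274 = -7.9113°.
a = sin²(Δφ/2) + cos φ₁ · cos φ₂ · sin²(Δλ/2) = 0.047533.
c = 2·atan2(√a, √(1−a)) = 0.43957 rad → d = 6371·c ≈ 2800.51 km.

2801 km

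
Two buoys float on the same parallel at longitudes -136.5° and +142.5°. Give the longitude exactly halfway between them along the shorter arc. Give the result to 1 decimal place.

Signed shortest Δλ from -136.5° to +142.5° is -81.0°.
Midpoint longitude = -136.5° + (-81.0°)/2 = -136.5° − 40.5° = -177.0°.
(The naïve average (-136.5 + +142.5)/2 = 3.0° is on the wrong side of the globe.)

-177.0°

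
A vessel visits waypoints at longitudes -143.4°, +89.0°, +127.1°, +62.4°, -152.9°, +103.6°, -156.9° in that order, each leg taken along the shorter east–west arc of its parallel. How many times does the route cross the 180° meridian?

Leg 1: -143.4° → +89.0°, shortest Δλ = -127.6° (west) — crosses 180°.
Leg 2: +89.0° → +127.1°, shortest Δλ = 38.1° (east) — does not cross 180°.
Leg 3: +127.1° → +62.4°, shortest Δλ = -64.7° (west) — does not cross 180°.
Leg 4: +62.4° → -152.9°, shortest Δλ = 144.7° (east) — crosses 180°.
Leg 5: -152.9° → +103.6°, shortest Δλ = -103.5° (west) — crosses 180°.
Leg 6: +103.6° → -156.9°, shortest Δλ = 99.5° (east) — crosses 180°.
Total crossings: 4.

4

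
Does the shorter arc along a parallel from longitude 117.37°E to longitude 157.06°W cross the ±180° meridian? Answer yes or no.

Naïve |-157.06 − 117.37| = 274.43° > 180°, so the shorter arc goes the other way round — across 180°.
Signed shortest Δλ = ((-157.06 − 117.37 + 180) mod 360) − 180 = 85.57°.
Going east by 85.57° from +117.37° passes through 180° before reaching -157.06°.

Yes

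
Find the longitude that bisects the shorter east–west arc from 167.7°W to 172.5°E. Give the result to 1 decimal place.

177.6°W

Signed shortest Δλ from -167.7° to +172.5° is -19.8°.
Midpoint longitude = -167.7° + (-19.8°)/2 = -167.7° − 9.9° = -177.6°.
(The naïve average (-167.7 + +172.5)/2 = 2.4° is on the wrong side of the globe.)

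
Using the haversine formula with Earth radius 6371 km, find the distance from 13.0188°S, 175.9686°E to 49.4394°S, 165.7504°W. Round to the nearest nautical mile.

2366 nmi

Δλ = -165.7504 − 175.9686 = -341.7190°; wrapped into (−180°, 180°]: 18.2810°.
Δφ = -49.4394 − -13.0188 = -36.4206°.
a = sin²(Δφ/2) + cos φ₁ · cos φ₂ · sin²(Δλ/2) = 0.113647.
c = 2·atan2(√a, √(1−a)) = 0.68770 rad → d = 6371·c ≈ 4381.36 km ≈ 2365.75 nmi.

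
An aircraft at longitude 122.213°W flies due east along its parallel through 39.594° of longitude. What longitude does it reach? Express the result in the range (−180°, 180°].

Start at -122.213°; shift +39.594° → -82.619°.
-82.619° already lies in (−180°, 180°].

82.619°W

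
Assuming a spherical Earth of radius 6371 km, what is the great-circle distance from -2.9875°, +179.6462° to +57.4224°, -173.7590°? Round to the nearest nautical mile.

Δλ = -173.7590 − 179.6462 = -353.4052°; wrapped into (−180°, 180°]: 6.5948°.
Δφ = 57.4224 − -2.9875 = 60.4099°.
a = sin²(Δφ/2) + cos φ₁ · cos φ₂ · sin²(Δλ/2) = 0.254883.
c = 2·atan2(√a, √(1−a)) = 1.05844 rad → d = 6371·c ≈ 6743.31 km ≈ 3641.10 nmi.

3641 nmi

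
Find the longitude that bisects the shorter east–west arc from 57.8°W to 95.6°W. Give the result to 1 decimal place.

Signed shortest Δλ from -57.8° to -95.6° is -37.8°.
Midpoint longitude = -57.8° + (-37.8°)/2 = -57.8° − 18.9° = -76.7°.

76.7°W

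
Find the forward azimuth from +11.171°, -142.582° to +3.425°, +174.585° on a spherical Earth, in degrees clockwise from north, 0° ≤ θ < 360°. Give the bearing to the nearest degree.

Δλ = 174.585 − -142.582 = 317.167°; wrapped into (−180°, 180°]: -42.833°.
θ = atan2( sin Δλ · cos φ₂ , cos φ₁ · sin φ₂ − sin φ₁ · cos φ₂ · cos Δλ )
  = atan2(-0.67865, -0.08321) = -96.990° → normalised to [0°, 360°): 263.010°.

263°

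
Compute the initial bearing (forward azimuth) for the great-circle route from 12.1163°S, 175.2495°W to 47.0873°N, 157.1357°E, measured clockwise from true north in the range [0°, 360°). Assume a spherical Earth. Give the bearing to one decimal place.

Δλ = 157.1357 − -175.2495 = 332.3852°; wrapped into (−180°, 180°]: -27.6148°.
θ = atan2( sin Δλ · cos φ₂ , cos φ₁ · sin φ₂ − sin φ₁ · cos φ₂ · cos Δλ )
  = atan2(-0.31561, 0.84271) = -20.532° → normalised to [0°, 360°): 339.468°.

339.5°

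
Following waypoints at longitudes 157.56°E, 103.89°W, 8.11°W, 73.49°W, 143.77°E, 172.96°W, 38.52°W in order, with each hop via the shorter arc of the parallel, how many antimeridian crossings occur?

3

Leg 1: +157.56° → -103.89°, shortest Δλ = 98.55° (east) — crosses 180°.
Leg 2: -103.89° → -8.11°, shortest Δλ = 95.78° (east) — does not cross 180°.
Leg 3: -8.11° → -73.49°, shortest Δλ = -65.38° (west) — does not cross 180°.
Leg 4: -73.49° → +143.77°, shortest Δλ = -142.74° (west) — crosses 180°.
Leg 5: +143.77° → -172.96°, shortest Δλ = 43.27° (east) — crosses 180°.
Leg 6: -172.96° → -38.52°, shortest Δλ = 134.44° (east) — does not cross 180°.
Total crossings: 3.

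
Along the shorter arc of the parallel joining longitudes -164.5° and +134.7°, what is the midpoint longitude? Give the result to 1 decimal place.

+165.1°

Signed shortest Δλ from -164.5° to +134.7° is -60.8°.
Midpoint longitude = -164.5° + (-60.8°)/2 = -164.5° − 30.4° = -194.9°.
Normalise into (−180°, 180°]: +165.1°.
(The naïve average (-164.5 + +134.7)/2 = -14.9° is on the wrong side of the globe.)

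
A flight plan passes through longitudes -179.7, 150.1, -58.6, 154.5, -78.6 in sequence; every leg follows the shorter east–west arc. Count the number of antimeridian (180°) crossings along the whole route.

Leg 1: -179.7° → +150.1°, shortest Δλ = -30.2° (west) — crosses 180°.
Leg 2: +150.1° → -58.6°, shortest Δλ = 151.3° (east) — crosses 180°.
Leg 3: -58.6° → +154.5°, shortest Δλ = -146.9° (west) — crosses 180°.
Leg 4: +154.5° → -78.6°, shortest Δλ = 126.9° (east) — crosses 180°.
Total crossings: 4.

4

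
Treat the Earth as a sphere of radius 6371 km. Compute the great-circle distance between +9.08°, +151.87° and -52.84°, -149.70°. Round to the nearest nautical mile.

Δλ = -149.70 − 151.87 = -301.57°; wrapped into (−180°, 180°]: 58.43°.
Δφ = -52.84 − 9.08 = -61.92°.
a = sin²(Δφ/2) + cos φ₁ · cos φ₂ · sin²(Δλ/2) = 0.406746.
c = 2·atan2(√a, √(1−a)) = 1.38319 rad → d = 6371·c ≈ 8812.30 km ≈ 4758.26 nmi.

4758 nmi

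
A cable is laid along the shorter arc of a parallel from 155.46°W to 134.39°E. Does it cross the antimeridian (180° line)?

Yes

Naïve |134.39 − -155.46| = 289.85° > 180°, so the shorter arc goes the other way round — across 180°.
Signed shortest Δλ = ((134.39 − -155.46 + 180) mod 360) − 180 = -70.15°.
Going west by 70.15° from -155.46° passes through 180° before reaching +134.39°.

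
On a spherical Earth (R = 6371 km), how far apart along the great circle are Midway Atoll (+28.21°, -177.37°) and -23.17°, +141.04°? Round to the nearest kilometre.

7247 km

Δλ = 141.04 − -177.37 = 318.41°; wrapped into (−180°, 180°]: -41.59°.
Δφ = -23.17 − 28.21 = -51.38°.
a = sin²(Δφ/2) + cos φ₁ · cos φ₂ · sin²(Δλ/2) = 0.290037.
c = 2·atan2(√a, √(1−a)) = 1.13743 rad → d = 6371·c ≈ 7246.58 km.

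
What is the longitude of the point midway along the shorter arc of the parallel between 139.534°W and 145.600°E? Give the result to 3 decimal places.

Signed shortest Δλ from -139.534° to +145.600° is -74.866°.
Midpoint longitude = -139.534° + (-74.866°)/2 = -139.534° − 37.433° = -176.967°.
(The naïve average (-139.534 + +145.600)/2 = 3.033° is on the wrong side of the globe.)

176.967°W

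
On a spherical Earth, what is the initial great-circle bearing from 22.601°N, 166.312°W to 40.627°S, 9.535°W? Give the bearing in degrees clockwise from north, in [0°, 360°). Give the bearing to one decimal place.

138.1°

Δλ = -9.535 − -166.312 = 156.777°.
θ = atan2( sin Δλ · cos φ₂ , cos φ₁ · sin φ₂ − sin φ₁ · cos φ₂ · cos Δλ )
  = atan2(0.29927, -0.33308) = 138.061° → normalised to [0°, 360°): 138.061°.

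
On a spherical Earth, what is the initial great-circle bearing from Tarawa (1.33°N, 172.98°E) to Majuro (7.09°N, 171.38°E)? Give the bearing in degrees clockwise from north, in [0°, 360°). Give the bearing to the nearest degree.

Δλ = 171.38 − 172.98 = -1.60°.
θ = atan2( sin Δλ · cos φ₂ , cos φ₁ · sin φ₂ − sin φ₁ · cos φ₂ · cos Δλ )
  = atan2(-0.02771, 0.10037) = -15.433° → normalised to [0°, 360°): 344.567°.

345°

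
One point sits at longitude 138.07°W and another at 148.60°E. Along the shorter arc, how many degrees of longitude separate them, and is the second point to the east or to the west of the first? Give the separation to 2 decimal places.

73.33° west

Raw difference: 148.60 − -138.07 = 286.67°.
Normalise into (−180°, 180°]: 286.67° − 360° = -73.33°.
Negative ⇒ the second point lies to the west; separation 73.33°.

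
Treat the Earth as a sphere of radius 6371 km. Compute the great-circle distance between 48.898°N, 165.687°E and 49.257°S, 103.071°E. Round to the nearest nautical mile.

6721 nmi

Δλ = 103.071 − 165.687 = -62.616°.
Δφ = -49.257 − 48.898 = -98.155°.
a = sin²(Δφ/2) + cos φ₁ · cos φ₂ · sin²(Δλ/2) = 0.686783.
c = 2·atan2(√a, √(1−a)) = 1.95365 rad → d = 6371·c ≈ 12446.69 km ≈ 6720.67 nmi.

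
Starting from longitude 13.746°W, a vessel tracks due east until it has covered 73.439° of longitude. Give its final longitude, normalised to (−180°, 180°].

59.693°E

Start at -13.746°; shift +73.439° → +59.693°.
+59.693° already lies in (−180°, 180°].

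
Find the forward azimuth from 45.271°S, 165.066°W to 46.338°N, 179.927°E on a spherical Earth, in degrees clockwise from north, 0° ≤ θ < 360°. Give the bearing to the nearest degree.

Δλ = 179.927 − -165.066 = 344.993°; wrapped into (−180°, 180°]: -15.007°.
θ = atan2( sin Δλ · cos φ₂ , cos φ₁ · sin φ₂ − sin φ₁ · cos φ₂ · cos Δλ )
  = atan2(-0.17877, 0.98288) = -10.309° → normalised to [0°, 360°): 349.691°.

350°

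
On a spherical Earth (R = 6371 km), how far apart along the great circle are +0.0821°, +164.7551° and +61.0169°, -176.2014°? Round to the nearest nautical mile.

Δλ = -176.2014 − 164.7551 = -340.9565°; wrapped into (−180°, 180°]: 19.0435°.
Δφ = 61.0169 − 0.0821 = 60.9348°.
a = sin²(Δφ/2) + cos φ₁ · cos φ₂ · sin²(Δλ/2) = 0.270357.
c = 2·atan2(√a, √(1−a)) = 1.09361 rad → d = 6371·c ≈ 6967.36 km ≈ 3762.07 nmi.

3762 nmi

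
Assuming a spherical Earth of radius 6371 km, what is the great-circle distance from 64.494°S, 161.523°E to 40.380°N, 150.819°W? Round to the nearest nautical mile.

6684 nmi

Δλ = -150.819 − 161.523 = -312.342°; wrapped into (−180°, 180°]: 47.658°.
Δφ = 40.380 − -64.494 = 104.874°.
a = sin²(Δφ/2) + cos φ₁ · cos φ₂ · sin²(Δλ/2) = 0.681887.
c = 2·atan2(√a, √(1−a)) = 1.94311 rad → d = 6371·c ≈ 12379.58 km ≈ 6684.44 nmi.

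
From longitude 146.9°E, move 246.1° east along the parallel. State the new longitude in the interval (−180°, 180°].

Start at +146.9°; shift +246.1° → +393.0°.
+393.0° lies outside (−180°, 180°]; subtract 360° → +33.0°.

33.0°E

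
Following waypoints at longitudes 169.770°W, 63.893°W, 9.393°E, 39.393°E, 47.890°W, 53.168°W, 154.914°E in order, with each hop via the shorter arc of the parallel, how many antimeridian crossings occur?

Leg 1: -169.770° → -63.893°, shortest Δλ = 105.877° (east) — does not cross 180°.
Leg 2: -63.893° → +9.393°, shortest Δλ = 73.286° (east) — does not cross 180°.
Leg 3: +9.393° → +39.393°, shortest Δλ = 30.0° (east) — does not cross 180°.
Leg 4: +39.393° → -47.890°, shortest Δλ = -87.283° (west) — does not cross 180°.
Leg 5: -47.890° → -53.168°, shortest Δλ = -5.278° (west) — does not cross 180°.
Leg 6: -53.168° → +154.914°, shortest Δλ = -151.918° (west) — crosses 180°.
Total crossings: 1.

1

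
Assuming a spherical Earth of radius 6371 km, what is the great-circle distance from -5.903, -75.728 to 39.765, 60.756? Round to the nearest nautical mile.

7705 nmi

Δλ = 60.756 − -75.728 = 136.484°.
Δφ = 39.765 − -5.903 = 45.668°.
a = sin²(Δφ/2) + cos φ₁ · cos φ₂ · sin²(Δλ/2) = 0.810128.
c = 2·atan2(√a, √(1−a)) = 2.23987 rad → d = 6371·c ≈ 14270.19 km ≈ 7705.28 nmi.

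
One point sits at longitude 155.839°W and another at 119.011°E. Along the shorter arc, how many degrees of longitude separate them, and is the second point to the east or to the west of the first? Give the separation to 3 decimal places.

85.150° west

Raw difference: 119.011 − -155.839 = 274.85°.
Normalise into (−180°, 180°]: 274.85° − 360° = -85.15°.
Negative ⇒ the second point lies to the west; separation 85.150°.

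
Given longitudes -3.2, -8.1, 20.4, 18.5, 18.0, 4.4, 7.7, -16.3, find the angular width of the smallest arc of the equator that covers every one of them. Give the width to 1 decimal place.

36.7°

Sort the longitudes: -16.3°, -8.1°, -3.2°, +4.4°, +7.7°, +18.0°, +18.5°, +20.4°.
Eastward gaps between consecutive values (wrapping around): 8.2°, 4.9°, 7.6°, 3.3°, 10.3°, 0.5°, 1.9°, 323.3°.
Largest gap = 323.3° ⇒ minimal covering band is its complement: 360° − 323.3° = 36.7°.
Band runs from -16.3° eastward to +20.4°.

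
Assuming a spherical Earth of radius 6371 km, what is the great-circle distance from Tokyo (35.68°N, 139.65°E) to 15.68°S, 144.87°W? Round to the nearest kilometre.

Δλ = -144.87 − 139.65 = -284.52°; wrapped into (−180°, 180°]: 75.48°.
Δφ = -15.68 − 35.68 = -51.36°.
a = sin²(Δφ/2) + cos φ₁ · cos φ₂ · sin²(Δλ/2) = 0.480779.
c = 2·atan2(√a, √(1−a)) = 1.53234 rad → d = 6371·c ≈ 9762.57 km.

9763 km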